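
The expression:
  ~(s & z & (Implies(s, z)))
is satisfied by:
  {s: False, z: False}
  {z: True, s: False}
  {s: True, z: False}


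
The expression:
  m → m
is always true.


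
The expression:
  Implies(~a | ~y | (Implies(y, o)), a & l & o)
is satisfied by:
  {a: True, y: True, l: True, o: False}
  {a: True, y: True, l: False, o: False}
  {a: True, y: True, o: True, l: True}
  {a: True, o: True, l: True, y: False}


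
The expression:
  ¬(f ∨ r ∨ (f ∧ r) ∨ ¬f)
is never true.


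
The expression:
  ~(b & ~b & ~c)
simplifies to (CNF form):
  True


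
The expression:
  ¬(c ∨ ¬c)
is never true.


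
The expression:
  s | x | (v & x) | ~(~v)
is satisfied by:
  {x: True, v: True, s: True}
  {x: True, v: True, s: False}
  {x: True, s: True, v: False}
  {x: True, s: False, v: False}
  {v: True, s: True, x: False}
  {v: True, s: False, x: False}
  {s: True, v: False, x: False}


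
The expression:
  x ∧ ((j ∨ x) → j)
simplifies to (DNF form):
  j ∧ x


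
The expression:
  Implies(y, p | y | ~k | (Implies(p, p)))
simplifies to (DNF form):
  True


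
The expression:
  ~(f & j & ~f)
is always true.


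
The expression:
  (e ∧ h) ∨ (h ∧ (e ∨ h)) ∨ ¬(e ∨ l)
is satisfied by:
  {h: True, l: False, e: False}
  {h: True, e: True, l: False}
  {h: True, l: True, e: False}
  {h: True, e: True, l: True}
  {e: False, l: False, h: False}


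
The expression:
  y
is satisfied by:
  {y: True}


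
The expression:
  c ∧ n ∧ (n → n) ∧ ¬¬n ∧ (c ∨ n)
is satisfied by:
  {c: True, n: True}


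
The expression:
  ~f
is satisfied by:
  {f: False}


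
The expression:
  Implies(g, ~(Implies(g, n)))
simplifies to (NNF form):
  ~g | ~n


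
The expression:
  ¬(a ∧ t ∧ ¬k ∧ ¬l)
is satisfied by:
  {l: True, k: True, t: False, a: False}
  {l: True, t: False, k: False, a: False}
  {k: True, l: False, t: False, a: False}
  {l: False, t: False, k: False, a: False}
  {a: True, l: True, k: True, t: False}
  {a: True, l: True, t: False, k: False}
  {a: True, k: True, l: False, t: False}
  {a: True, l: False, t: False, k: False}
  {l: True, t: True, k: True, a: False}
  {l: True, t: True, a: False, k: False}
  {t: True, k: True, a: False, l: False}
  {t: True, a: False, k: False, l: False}
  {l: True, t: True, a: True, k: True}
  {l: True, t: True, a: True, k: False}
  {t: True, a: True, k: True, l: False}


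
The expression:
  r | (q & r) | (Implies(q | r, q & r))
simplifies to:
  r | ~q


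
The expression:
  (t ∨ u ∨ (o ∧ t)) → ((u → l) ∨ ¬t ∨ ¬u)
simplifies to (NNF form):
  l ∨ ¬t ∨ ¬u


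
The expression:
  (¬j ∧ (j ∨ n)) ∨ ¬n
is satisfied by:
  {n: False, j: False}
  {j: True, n: False}
  {n: True, j: False}


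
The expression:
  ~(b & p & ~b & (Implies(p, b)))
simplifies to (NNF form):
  True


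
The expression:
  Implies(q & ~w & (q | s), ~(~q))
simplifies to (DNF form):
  True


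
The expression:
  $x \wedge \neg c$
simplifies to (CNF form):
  $x \wedge \neg c$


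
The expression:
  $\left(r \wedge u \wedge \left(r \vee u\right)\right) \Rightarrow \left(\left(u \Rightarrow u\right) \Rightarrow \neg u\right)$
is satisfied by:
  {u: False, r: False}
  {r: True, u: False}
  {u: True, r: False}


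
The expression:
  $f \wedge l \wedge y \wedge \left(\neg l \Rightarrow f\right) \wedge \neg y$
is never true.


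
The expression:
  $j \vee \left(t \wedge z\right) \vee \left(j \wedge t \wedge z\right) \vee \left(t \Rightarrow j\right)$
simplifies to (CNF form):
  $j \vee z \vee \neg t$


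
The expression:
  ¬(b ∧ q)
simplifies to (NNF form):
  ¬b ∨ ¬q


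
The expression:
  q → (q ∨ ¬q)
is always true.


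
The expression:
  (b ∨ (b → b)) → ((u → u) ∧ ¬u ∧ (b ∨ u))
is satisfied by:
  {b: True, u: False}


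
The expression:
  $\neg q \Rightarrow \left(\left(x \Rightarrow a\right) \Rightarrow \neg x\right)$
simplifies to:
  $q \vee \neg a \vee \neg x$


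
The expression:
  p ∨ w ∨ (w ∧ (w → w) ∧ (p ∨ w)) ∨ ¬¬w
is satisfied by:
  {p: True, w: True}
  {p: True, w: False}
  {w: True, p: False}


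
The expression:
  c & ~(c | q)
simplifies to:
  False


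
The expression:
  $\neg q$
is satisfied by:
  {q: False}


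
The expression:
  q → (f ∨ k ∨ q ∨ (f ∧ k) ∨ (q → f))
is always true.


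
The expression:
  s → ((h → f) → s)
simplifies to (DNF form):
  True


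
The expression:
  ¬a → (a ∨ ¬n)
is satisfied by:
  {a: True, n: False}
  {n: False, a: False}
  {n: True, a: True}


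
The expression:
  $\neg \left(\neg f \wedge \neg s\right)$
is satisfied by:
  {s: True, f: True}
  {s: True, f: False}
  {f: True, s: False}


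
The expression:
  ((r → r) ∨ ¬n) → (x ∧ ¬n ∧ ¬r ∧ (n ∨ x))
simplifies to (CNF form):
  x ∧ ¬n ∧ ¬r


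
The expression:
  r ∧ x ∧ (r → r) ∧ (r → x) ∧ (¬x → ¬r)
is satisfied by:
  {r: True, x: True}


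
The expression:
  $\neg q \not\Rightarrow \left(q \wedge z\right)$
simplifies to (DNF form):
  $\neg q$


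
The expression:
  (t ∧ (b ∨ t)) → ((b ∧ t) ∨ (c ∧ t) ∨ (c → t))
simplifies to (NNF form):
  True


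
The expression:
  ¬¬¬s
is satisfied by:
  {s: False}


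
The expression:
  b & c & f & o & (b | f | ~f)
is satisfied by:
  {c: True, f: True, b: True, o: True}


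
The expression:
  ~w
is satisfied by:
  {w: False}


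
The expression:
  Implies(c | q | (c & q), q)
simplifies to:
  q | ~c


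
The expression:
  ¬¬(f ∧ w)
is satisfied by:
  {w: True, f: True}


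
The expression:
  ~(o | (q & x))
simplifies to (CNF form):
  ~o & (~q | ~x)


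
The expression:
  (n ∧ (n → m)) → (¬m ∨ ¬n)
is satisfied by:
  {m: False, n: False}
  {n: True, m: False}
  {m: True, n: False}


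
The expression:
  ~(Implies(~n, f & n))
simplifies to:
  ~n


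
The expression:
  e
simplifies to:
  e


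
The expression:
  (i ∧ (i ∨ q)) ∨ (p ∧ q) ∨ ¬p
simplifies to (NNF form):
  i ∨ q ∨ ¬p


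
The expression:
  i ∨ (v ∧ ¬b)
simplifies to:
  i ∨ (v ∧ ¬b)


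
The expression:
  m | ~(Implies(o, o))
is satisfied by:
  {m: True}


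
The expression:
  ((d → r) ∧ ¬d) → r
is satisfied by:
  {r: True, d: True}
  {r: True, d: False}
  {d: True, r: False}


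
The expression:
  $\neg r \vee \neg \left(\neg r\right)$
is always true.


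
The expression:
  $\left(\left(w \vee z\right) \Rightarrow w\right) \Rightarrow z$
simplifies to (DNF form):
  $z$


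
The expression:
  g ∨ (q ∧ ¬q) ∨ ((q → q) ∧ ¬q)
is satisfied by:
  {g: True, q: False}
  {q: False, g: False}
  {q: True, g: True}


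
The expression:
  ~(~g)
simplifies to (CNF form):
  g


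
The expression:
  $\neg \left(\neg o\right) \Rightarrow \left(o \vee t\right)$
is always true.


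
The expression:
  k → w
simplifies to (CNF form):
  w ∨ ¬k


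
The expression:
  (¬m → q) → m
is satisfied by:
  {m: True, q: False}
  {q: False, m: False}
  {q: True, m: True}


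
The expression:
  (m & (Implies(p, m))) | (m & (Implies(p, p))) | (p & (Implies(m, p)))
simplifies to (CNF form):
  m | p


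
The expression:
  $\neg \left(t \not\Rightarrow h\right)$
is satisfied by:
  {h: True, t: False}
  {t: False, h: False}
  {t: True, h: True}


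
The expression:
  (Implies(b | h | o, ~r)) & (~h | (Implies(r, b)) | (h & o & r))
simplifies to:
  ~r | (~b & ~h & ~o)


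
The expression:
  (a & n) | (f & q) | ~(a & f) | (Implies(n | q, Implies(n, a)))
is always true.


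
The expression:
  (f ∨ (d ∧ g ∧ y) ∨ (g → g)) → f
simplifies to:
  f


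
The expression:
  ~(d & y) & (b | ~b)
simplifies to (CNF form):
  ~d | ~y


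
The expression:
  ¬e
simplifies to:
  ¬e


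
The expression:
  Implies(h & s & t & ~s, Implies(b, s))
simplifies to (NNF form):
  True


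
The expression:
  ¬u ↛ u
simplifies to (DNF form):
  True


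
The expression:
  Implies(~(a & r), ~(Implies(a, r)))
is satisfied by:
  {a: True}


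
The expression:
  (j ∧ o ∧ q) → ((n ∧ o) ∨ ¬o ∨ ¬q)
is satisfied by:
  {n: True, o: False, q: False, j: False}
  {n: False, o: False, q: False, j: False}
  {j: True, n: True, o: False, q: False}
  {j: True, n: False, o: False, q: False}
  {n: True, q: True, j: False, o: False}
  {q: True, j: False, o: False, n: False}
  {j: True, q: True, n: True, o: False}
  {j: True, q: True, n: False, o: False}
  {n: True, o: True, j: False, q: False}
  {o: True, j: False, q: False, n: False}
  {n: True, j: True, o: True, q: False}
  {j: True, o: True, n: False, q: False}
  {n: True, q: True, o: True, j: False}
  {q: True, o: True, j: False, n: False}
  {j: True, q: True, o: True, n: True}


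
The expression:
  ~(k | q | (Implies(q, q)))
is never true.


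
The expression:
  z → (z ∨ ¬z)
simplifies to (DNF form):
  True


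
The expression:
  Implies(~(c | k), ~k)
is always true.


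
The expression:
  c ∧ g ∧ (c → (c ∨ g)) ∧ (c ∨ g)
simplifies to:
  c ∧ g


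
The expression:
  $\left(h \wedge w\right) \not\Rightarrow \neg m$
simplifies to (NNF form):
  $h \wedge m \wedge w$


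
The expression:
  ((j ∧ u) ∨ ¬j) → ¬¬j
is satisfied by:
  {j: True}


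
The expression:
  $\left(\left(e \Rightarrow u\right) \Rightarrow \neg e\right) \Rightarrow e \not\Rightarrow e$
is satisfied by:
  {e: True, u: True}


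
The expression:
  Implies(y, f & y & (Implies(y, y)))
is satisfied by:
  {f: True, y: False}
  {y: False, f: False}
  {y: True, f: True}


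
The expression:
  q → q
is always true.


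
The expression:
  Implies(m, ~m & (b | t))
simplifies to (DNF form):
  ~m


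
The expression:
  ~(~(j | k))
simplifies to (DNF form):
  j | k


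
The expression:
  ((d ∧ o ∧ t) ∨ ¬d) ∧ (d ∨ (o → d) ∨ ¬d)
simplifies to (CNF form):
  (o ∨ ¬d) ∧ (t ∨ ¬d)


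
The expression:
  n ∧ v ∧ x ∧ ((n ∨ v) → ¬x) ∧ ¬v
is never true.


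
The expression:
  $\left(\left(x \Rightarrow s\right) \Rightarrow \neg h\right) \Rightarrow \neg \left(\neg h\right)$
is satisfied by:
  {h: True}


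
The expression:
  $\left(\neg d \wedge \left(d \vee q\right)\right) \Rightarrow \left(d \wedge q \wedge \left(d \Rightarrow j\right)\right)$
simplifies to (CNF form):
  $d \vee \neg q$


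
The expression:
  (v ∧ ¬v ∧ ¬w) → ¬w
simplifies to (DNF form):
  True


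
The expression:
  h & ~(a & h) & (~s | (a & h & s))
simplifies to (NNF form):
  h & ~a & ~s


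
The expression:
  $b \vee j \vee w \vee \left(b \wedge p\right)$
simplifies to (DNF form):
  $b \vee j \vee w$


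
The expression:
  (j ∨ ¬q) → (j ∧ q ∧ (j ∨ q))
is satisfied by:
  {q: True}


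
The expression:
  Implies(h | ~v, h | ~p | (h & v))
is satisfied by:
  {v: True, h: True, p: False}
  {v: True, p: False, h: False}
  {h: True, p: False, v: False}
  {h: False, p: False, v: False}
  {v: True, h: True, p: True}
  {v: True, p: True, h: False}
  {h: True, p: True, v: False}


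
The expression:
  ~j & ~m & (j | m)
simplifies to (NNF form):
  False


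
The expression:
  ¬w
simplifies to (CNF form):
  ¬w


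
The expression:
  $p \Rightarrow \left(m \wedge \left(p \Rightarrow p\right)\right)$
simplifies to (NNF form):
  $m \vee \neg p$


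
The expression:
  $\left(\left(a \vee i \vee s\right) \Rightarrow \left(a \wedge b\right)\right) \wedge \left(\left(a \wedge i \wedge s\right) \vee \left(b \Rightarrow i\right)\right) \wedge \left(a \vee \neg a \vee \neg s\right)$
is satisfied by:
  {a: True, i: True, b: True, s: False}
  {a: True, i: True, b: True, s: True}
  {s: False, b: False, a: False, i: False}


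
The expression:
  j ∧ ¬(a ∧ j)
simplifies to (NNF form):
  j ∧ ¬a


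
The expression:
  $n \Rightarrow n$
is always true.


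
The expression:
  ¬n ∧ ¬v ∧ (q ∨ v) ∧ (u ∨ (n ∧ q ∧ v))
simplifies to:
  q ∧ u ∧ ¬n ∧ ¬v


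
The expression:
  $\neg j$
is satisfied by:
  {j: False}


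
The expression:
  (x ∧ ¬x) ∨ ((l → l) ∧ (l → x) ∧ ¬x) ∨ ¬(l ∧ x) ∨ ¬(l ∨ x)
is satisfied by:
  {l: False, x: False}
  {x: True, l: False}
  {l: True, x: False}


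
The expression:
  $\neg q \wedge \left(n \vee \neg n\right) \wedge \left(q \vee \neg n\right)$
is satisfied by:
  {n: False, q: False}


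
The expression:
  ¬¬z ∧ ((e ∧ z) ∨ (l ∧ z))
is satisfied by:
  {z: True, l: True, e: True}
  {z: True, l: True, e: False}
  {z: True, e: True, l: False}


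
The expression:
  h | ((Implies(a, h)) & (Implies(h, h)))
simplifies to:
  h | ~a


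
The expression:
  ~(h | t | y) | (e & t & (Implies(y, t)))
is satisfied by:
  {t: True, e: True, h: False, y: False}
  {y: True, t: True, e: True, h: False}
  {t: True, h: True, e: True, y: False}
  {y: True, t: True, h: True, e: True}
  {e: True, y: False, h: False, t: False}
  {y: False, e: False, h: False, t: False}


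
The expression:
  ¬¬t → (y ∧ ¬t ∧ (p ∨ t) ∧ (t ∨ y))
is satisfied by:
  {t: False}


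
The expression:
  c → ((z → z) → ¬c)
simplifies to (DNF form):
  ¬c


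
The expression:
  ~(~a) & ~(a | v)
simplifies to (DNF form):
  False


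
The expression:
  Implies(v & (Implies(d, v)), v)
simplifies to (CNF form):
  True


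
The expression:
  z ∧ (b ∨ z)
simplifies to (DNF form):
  z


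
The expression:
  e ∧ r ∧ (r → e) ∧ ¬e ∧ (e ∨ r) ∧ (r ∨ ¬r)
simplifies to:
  False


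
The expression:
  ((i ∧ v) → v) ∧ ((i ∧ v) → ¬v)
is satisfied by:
  {v: False, i: False}
  {i: True, v: False}
  {v: True, i: False}


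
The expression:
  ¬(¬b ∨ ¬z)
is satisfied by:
  {z: True, b: True}


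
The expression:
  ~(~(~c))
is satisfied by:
  {c: False}


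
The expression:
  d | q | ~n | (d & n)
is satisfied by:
  {d: True, q: True, n: False}
  {d: True, q: False, n: False}
  {q: True, d: False, n: False}
  {d: False, q: False, n: False}
  {n: True, d: True, q: True}
  {n: True, d: True, q: False}
  {n: True, q: True, d: False}


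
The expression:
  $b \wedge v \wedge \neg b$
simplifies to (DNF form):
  $\text{False}$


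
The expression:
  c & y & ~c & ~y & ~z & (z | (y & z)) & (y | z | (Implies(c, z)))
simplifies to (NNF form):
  False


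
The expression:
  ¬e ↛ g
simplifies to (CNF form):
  ¬e ∧ ¬g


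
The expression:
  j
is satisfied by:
  {j: True}


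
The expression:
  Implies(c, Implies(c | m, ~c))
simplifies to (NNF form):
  ~c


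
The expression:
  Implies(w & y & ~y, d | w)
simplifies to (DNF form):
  True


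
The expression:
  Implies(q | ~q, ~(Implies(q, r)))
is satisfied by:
  {q: True, r: False}


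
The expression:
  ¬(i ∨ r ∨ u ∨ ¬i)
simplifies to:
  False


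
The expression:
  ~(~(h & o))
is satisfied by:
  {h: True, o: True}


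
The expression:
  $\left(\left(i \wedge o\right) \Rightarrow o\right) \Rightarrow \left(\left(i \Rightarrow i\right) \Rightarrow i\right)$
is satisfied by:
  {i: True}


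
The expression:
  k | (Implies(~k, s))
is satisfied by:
  {k: True, s: True}
  {k: True, s: False}
  {s: True, k: False}


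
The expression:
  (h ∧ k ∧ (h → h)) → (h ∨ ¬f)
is always true.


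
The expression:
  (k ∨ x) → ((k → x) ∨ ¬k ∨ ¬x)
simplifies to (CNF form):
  True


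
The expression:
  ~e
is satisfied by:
  {e: False}


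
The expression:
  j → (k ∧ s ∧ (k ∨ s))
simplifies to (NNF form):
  (k ∧ s) ∨ ¬j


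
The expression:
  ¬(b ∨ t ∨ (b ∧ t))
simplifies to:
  ¬b ∧ ¬t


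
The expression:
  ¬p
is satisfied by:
  {p: False}


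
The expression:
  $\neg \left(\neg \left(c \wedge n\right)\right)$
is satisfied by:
  {c: True, n: True}


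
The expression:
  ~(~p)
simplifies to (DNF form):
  p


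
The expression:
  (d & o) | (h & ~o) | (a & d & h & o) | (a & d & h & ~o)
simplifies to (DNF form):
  (d & o) | (h & ~o)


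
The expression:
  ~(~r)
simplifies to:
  r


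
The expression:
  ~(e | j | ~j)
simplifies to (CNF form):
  False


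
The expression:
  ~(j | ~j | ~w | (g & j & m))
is never true.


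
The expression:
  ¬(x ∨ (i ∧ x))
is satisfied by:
  {x: False}


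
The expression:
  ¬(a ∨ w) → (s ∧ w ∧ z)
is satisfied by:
  {a: True, w: True}
  {a: True, w: False}
  {w: True, a: False}


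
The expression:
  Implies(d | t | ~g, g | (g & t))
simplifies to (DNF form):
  g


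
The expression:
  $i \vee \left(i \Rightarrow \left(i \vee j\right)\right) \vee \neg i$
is always true.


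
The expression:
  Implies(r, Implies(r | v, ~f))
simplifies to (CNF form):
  ~f | ~r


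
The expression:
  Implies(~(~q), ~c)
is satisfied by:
  {c: False, q: False}
  {q: True, c: False}
  {c: True, q: False}


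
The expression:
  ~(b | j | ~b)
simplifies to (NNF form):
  False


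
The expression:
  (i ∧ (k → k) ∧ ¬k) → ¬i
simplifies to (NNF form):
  k ∨ ¬i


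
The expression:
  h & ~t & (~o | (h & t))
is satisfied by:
  {h: True, o: False, t: False}


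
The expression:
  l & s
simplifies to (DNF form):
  l & s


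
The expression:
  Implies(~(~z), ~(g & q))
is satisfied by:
  {g: False, q: False, z: False}
  {z: True, g: False, q: False}
  {q: True, g: False, z: False}
  {z: True, q: True, g: False}
  {g: True, z: False, q: False}
  {z: True, g: True, q: False}
  {q: True, g: True, z: False}


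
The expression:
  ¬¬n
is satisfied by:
  {n: True}


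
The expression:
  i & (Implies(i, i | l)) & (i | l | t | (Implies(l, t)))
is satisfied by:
  {i: True}


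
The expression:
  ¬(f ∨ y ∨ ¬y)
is never true.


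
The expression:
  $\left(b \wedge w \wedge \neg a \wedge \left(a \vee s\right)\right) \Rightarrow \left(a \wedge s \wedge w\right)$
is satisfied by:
  {a: True, s: False, b: False, w: False}
  {a: False, s: False, b: False, w: False}
  {w: True, a: True, s: False, b: False}
  {w: True, a: False, s: False, b: False}
  {a: True, b: True, w: False, s: False}
  {b: True, w: False, s: False, a: False}
  {w: True, b: True, a: True, s: False}
  {w: True, b: True, a: False, s: False}
  {a: True, s: True, w: False, b: False}
  {s: True, w: False, b: False, a: False}
  {a: True, w: True, s: True, b: False}
  {w: True, s: True, a: False, b: False}
  {a: True, b: True, s: True, w: False}
  {b: True, s: True, w: False, a: False}
  {w: True, b: True, s: True, a: True}


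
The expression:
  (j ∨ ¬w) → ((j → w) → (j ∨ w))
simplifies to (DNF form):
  j ∨ w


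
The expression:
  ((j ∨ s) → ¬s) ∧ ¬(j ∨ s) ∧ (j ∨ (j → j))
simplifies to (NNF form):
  ¬j ∧ ¬s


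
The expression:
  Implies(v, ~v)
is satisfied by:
  {v: False}


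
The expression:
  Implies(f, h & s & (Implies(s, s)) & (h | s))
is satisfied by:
  {h: True, s: True, f: False}
  {h: True, s: False, f: False}
  {s: True, h: False, f: False}
  {h: False, s: False, f: False}
  {f: True, h: True, s: True}


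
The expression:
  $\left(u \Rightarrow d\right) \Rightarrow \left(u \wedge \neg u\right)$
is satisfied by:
  {u: True, d: False}


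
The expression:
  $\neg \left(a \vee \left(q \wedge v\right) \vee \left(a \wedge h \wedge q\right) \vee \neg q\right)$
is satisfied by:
  {q: True, v: False, a: False}


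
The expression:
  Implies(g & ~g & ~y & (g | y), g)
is always true.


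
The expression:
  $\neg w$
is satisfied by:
  {w: False}


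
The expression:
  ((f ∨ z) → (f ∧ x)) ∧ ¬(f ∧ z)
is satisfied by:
  {x: True, z: False, f: False}
  {z: False, f: False, x: False}
  {f: True, x: True, z: False}


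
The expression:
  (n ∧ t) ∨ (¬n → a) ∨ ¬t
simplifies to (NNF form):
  a ∨ n ∨ ¬t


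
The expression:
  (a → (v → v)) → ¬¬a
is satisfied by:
  {a: True}


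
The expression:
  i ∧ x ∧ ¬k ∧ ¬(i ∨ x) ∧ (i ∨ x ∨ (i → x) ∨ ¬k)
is never true.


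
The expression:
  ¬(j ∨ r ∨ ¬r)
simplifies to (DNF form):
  False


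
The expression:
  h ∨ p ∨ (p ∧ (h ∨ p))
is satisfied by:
  {p: True, h: True}
  {p: True, h: False}
  {h: True, p: False}


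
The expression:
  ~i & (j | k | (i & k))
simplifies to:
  ~i & (j | k)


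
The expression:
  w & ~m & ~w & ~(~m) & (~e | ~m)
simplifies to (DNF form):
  False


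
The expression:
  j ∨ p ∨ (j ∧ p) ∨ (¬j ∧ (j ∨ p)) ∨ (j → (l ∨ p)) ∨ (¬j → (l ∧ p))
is always true.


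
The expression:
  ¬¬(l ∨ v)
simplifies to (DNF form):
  l ∨ v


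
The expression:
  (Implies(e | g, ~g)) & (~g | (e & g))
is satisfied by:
  {g: False}


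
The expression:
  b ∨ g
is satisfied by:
  {b: True, g: True}
  {b: True, g: False}
  {g: True, b: False}


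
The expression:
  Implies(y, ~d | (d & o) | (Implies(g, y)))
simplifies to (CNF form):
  True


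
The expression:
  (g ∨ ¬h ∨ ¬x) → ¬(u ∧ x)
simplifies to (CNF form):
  (h ∨ ¬u ∨ ¬x) ∧ (¬g ∨ ¬u ∨ ¬x)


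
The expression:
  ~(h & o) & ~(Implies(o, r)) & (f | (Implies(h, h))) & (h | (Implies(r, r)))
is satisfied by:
  {o: True, r: False, h: False}


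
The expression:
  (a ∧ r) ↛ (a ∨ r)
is never true.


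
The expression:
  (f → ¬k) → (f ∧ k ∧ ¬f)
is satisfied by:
  {f: True, k: True}


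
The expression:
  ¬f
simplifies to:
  ¬f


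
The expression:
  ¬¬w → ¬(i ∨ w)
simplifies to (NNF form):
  ¬w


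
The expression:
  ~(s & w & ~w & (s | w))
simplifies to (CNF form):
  True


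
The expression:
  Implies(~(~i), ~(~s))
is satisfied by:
  {s: True, i: False}
  {i: False, s: False}
  {i: True, s: True}


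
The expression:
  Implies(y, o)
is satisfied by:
  {o: True, y: False}
  {y: False, o: False}
  {y: True, o: True}


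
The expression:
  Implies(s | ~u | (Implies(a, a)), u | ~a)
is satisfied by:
  {u: True, a: False}
  {a: False, u: False}
  {a: True, u: True}


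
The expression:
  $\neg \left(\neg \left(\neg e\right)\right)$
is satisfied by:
  {e: False}


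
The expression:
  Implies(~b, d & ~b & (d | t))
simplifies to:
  b | d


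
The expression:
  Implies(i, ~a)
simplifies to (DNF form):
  ~a | ~i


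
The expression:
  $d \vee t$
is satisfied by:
  {d: True, t: True}
  {d: True, t: False}
  {t: True, d: False}


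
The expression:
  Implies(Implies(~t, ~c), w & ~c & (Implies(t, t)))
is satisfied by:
  {w: True, t: False, c: False}
  {c: True, w: True, t: False}
  {c: True, t: False, w: False}
  {w: True, t: True, c: False}


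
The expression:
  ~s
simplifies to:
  ~s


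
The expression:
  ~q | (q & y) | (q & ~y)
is always true.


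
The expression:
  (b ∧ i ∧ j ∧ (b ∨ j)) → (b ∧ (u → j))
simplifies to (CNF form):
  True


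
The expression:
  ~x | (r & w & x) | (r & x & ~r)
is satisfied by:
  {w: True, r: True, x: False}
  {w: True, r: False, x: False}
  {r: True, w: False, x: False}
  {w: False, r: False, x: False}
  {x: True, w: True, r: True}


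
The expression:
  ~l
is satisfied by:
  {l: False}


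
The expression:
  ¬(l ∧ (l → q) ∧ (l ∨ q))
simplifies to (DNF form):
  ¬l ∨ ¬q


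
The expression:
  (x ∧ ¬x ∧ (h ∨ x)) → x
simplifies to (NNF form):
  True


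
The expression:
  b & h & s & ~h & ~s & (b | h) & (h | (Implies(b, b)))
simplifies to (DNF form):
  False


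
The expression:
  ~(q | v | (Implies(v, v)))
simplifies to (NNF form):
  False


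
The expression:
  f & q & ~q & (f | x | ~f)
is never true.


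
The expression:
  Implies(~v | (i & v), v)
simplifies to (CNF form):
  v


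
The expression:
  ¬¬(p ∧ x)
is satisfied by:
  {p: True, x: True}


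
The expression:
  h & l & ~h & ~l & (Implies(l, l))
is never true.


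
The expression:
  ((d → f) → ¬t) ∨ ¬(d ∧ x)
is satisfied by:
  {t: False, d: False, x: False, f: False}
  {f: True, t: False, d: False, x: False}
  {x: True, t: False, d: False, f: False}
  {f: True, x: True, t: False, d: False}
  {d: True, f: False, t: False, x: False}
  {f: True, d: True, t: False, x: False}
  {x: True, d: True, f: False, t: False}
  {f: True, x: True, d: True, t: False}
  {t: True, x: False, d: False, f: False}
  {f: True, t: True, x: False, d: False}
  {x: True, t: True, f: False, d: False}
  {f: True, x: True, t: True, d: False}
  {d: True, t: True, x: False, f: False}
  {f: True, d: True, t: True, x: False}
  {x: True, d: True, t: True, f: False}


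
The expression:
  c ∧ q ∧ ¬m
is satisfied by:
  {c: True, q: True, m: False}


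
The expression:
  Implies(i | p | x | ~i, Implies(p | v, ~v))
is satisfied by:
  {v: False}


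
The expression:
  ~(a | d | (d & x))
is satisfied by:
  {d: False, a: False}


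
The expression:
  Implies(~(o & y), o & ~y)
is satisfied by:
  {o: True}


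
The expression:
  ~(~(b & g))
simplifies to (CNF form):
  b & g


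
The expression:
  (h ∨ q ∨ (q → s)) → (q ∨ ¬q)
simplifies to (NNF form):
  True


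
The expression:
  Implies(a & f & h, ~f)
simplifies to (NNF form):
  ~a | ~f | ~h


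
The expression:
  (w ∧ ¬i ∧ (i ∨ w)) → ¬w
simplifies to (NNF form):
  i ∨ ¬w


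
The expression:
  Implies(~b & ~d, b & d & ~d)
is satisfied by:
  {b: True, d: True}
  {b: True, d: False}
  {d: True, b: False}


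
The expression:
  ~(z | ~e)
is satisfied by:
  {e: True, z: False}


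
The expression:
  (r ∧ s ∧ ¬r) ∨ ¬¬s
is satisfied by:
  {s: True}


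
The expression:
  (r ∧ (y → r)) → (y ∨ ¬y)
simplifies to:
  True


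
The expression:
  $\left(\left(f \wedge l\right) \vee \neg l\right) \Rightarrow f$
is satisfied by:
  {l: True, f: True}
  {l: True, f: False}
  {f: True, l: False}


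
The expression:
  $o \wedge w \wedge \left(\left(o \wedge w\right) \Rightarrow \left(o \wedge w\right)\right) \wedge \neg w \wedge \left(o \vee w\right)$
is never true.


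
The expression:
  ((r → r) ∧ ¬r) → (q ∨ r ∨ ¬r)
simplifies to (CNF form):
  True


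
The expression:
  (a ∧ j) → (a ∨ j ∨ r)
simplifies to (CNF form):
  True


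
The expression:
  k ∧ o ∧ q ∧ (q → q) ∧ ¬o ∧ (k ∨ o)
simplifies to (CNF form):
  False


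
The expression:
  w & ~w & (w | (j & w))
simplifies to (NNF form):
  False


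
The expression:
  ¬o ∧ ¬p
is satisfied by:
  {o: False, p: False}


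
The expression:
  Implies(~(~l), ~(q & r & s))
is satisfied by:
  {l: False, q: False, r: False, s: False}
  {s: True, l: False, q: False, r: False}
  {r: True, l: False, q: False, s: False}
  {s: True, r: True, l: False, q: False}
  {q: True, s: False, l: False, r: False}
  {s: True, q: True, l: False, r: False}
  {r: True, q: True, s: False, l: False}
  {s: True, r: True, q: True, l: False}
  {l: True, r: False, q: False, s: False}
  {s: True, l: True, r: False, q: False}
  {r: True, l: True, s: False, q: False}
  {s: True, r: True, l: True, q: False}
  {q: True, l: True, r: False, s: False}
  {s: True, q: True, l: True, r: False}
  {r: True, q: True, l: True, s: False}


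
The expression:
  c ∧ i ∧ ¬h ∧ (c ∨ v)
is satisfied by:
  {c: True, i: True, h: False}


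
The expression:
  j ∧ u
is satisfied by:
  {j: True, u: True}


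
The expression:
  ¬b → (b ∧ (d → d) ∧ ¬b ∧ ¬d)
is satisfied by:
  {b: True}


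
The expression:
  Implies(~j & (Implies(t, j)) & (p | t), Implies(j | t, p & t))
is always true.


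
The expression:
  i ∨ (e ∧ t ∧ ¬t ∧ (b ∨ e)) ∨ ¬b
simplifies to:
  i ∨ ¬b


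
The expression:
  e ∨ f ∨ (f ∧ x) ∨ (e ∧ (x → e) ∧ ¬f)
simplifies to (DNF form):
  e ∨ f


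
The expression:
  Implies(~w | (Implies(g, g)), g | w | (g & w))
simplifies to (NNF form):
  g | w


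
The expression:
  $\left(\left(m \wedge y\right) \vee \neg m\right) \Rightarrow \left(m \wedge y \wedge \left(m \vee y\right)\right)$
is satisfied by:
  {m: True}


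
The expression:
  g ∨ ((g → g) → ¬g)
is always true.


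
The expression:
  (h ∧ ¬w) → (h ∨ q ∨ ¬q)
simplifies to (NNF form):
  True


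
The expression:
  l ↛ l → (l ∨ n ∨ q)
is always true.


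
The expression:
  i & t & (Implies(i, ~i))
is never true.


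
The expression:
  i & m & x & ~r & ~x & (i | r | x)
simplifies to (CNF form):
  False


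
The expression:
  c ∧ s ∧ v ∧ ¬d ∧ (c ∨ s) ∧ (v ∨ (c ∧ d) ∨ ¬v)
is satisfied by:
  {c: True, s: True, v: True, d: False}


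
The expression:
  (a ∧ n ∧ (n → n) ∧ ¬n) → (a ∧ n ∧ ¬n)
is always true.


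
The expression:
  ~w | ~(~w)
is always true.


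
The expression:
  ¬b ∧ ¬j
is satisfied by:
  {j: False, b: False}


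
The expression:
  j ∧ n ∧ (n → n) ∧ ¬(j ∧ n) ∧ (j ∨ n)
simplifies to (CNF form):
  False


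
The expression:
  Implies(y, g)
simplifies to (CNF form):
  g | ~y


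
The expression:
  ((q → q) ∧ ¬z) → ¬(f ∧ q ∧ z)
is always true.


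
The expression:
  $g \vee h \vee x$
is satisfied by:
  {x: True, g: True, h: True}
  {x: True, g: True, h: False}
  {x: True, h: True, g: False}
  {x: True, h: False, g: False}
  {g: True, h: True, x: False}
  {g: True, h: False, x: False}
  {h: True, g: False, x: False}


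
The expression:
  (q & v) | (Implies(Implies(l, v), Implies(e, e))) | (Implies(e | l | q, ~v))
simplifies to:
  True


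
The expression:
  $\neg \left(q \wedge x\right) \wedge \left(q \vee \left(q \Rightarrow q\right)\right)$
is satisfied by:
  {q: False, x: False}
  {x: True, q: False}
  {q: True, x: False}


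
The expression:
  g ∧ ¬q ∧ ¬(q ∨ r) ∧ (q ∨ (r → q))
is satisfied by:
  {g: True, q: False, r: False}


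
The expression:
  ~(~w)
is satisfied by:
  {w: True}


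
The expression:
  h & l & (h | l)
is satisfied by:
  {h: True, l: True}


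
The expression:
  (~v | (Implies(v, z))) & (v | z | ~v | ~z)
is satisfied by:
  {z: True, v: False}
  {v: False, z: False}
  {v: True, z: True}


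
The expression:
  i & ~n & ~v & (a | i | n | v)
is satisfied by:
  {i: True, n: False, v: False}


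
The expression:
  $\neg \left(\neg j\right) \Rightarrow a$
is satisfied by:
  {a: True, j: False}
  {j: False, a: False}
  {j: True, a: True}


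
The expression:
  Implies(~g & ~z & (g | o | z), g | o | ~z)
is always true.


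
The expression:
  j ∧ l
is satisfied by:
  {j: True, l: True}


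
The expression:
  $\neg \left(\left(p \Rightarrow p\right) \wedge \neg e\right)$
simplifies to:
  $e$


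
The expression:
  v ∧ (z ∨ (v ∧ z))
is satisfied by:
  {z: True, v: True}


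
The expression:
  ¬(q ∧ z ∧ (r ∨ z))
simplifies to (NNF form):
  ¬q ∨ ¬z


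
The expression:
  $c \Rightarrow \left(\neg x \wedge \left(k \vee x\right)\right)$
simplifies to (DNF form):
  $\left(k \wedge \neg x\right) \vee \neg c$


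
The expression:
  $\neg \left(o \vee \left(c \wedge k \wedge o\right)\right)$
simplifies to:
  $\neg o$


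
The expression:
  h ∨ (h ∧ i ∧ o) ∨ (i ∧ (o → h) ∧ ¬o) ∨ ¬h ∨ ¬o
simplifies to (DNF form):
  True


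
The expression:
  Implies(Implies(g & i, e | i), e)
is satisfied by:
  {e: True}


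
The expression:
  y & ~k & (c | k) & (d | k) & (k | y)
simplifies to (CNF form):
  c & d & y & ~k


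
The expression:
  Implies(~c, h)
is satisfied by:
  {c: True, h: True}
  {c: True, h: False}
  {h: True, c: False}


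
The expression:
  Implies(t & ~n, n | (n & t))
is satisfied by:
  {n: True, t: False}
  {t: False, n: False}
  {t: True, n: True}


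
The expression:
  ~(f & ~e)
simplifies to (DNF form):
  e | ~f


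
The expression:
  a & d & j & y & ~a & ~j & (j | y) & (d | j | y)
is never true.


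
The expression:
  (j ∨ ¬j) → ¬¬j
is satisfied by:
  {j: True}


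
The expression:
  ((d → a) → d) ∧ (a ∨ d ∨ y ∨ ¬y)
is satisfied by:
  {d: True}


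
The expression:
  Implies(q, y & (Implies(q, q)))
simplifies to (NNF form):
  y | ~q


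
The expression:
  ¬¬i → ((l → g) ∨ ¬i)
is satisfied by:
  {g: True, l: False, i: False}
  {l: False, i: False, g: False}
  {i: True, g: True, l: False}
  {i: True, l: False, g: False}
  {g: True, l: True, i: False}
  {l: True, g: False, i: False}
  {i: True, l: True, g: True}


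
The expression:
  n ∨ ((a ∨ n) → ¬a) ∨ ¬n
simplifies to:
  True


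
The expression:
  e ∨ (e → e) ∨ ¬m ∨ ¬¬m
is always true.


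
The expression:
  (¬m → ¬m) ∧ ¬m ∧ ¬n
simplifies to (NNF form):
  ¬m ∧ ¬n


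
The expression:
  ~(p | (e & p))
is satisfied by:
  {p: False}


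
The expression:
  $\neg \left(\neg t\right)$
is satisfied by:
  {t: True}


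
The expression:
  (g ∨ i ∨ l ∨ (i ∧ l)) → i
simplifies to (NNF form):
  i ∨ (¬g ∧ ¬l)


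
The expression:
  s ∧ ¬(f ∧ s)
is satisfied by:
  {s: True, f: False}


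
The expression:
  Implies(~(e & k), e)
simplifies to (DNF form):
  e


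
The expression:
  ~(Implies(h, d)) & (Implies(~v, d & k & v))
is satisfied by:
  {h: True, v: True, d: False}


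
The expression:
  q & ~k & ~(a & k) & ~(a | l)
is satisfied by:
  {q: True, l: False, k: False, a: False}


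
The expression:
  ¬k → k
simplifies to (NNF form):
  k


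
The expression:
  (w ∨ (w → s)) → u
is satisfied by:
  {u: True}


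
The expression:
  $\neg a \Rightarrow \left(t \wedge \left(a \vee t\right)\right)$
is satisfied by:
  {a: True, t: True}
  {a: True, t: False}
  {t: True, a: False}


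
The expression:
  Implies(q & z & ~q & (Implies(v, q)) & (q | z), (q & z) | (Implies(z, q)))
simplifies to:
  True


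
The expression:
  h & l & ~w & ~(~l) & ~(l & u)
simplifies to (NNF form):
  h & l & ~u & ~w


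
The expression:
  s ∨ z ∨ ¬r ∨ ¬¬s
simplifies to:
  s ∨ z ∨ ¬r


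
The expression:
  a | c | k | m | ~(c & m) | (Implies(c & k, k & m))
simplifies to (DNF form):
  True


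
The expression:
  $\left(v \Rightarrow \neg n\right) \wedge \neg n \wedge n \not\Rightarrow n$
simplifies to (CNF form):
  $\text{False}$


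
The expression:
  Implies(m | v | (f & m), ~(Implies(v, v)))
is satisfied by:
  {v: False, m: False}


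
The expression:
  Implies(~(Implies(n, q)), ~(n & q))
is always true.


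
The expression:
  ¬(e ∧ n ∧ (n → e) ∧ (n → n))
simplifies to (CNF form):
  ¬e ∨ ¬n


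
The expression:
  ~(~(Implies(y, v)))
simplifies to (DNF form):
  v | ~y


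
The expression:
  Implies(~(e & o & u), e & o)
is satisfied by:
  {e: True, o: True}


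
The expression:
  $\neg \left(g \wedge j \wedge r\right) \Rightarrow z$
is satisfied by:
  {z: True, g: True, r: True, j: True}
  {z: True, g: True, r: True, j: False}
  {z: True, g: True, j: True, r: False}
  {z: True, g: True, j: False, r: False}
  {z: True, r: True, j: True, g: False}
  {z: True, r: True, j: False, g: False}
  {z: True, r: False, j: True, g: False}
  {z: True, r: False, j: False, g: False}
  {g: True, r: True, j: True, z: False}


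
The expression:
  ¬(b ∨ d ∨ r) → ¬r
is always true.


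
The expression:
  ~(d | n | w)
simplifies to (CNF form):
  ~d & ~n & ~w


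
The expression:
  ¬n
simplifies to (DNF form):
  ¬n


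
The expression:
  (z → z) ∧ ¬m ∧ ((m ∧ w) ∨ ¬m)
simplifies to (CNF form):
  ¬m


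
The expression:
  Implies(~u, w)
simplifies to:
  u | w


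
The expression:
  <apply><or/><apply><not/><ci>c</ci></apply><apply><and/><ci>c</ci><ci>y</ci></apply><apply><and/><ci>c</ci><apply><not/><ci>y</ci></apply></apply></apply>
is always true.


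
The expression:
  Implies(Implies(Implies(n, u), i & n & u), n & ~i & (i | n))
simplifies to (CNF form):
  ~i | ~n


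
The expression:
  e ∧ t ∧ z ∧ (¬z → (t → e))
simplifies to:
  e ∧ t ∧ z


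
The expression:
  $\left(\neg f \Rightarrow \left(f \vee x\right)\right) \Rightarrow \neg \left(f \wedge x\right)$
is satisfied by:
  {x: False, f: False}
  {f: True, x: False}
  {x: True, f: False}


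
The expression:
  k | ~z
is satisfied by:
  {k: True, z: False}
  {z: False, k: False}
  {z: True, k: True}


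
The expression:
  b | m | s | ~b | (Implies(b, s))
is always true.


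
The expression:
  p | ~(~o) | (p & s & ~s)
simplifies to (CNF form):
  o | p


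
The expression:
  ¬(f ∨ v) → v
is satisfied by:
  {v: True, f: True}
  {v: True, f: False}
  {f: True, v: False}


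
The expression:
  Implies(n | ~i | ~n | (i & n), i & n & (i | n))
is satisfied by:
  {i: True, n: True}


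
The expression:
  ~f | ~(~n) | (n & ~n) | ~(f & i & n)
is always true.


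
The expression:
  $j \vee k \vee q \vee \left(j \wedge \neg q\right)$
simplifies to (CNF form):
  $j \vee k \vee q$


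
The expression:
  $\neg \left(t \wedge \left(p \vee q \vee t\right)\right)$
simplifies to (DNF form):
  $\neg t$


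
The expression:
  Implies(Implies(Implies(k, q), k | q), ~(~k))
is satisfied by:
  {k: True, q: False}
  {q: False, k: False}
  {q: True, k: True}


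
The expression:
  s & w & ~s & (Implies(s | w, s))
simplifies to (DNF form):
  False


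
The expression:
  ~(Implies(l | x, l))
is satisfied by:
  {x: True, l: False}


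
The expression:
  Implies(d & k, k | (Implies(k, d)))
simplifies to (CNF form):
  True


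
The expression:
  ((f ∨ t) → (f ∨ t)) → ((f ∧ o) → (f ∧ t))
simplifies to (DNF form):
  t ∨ ¬f ∨ ¬o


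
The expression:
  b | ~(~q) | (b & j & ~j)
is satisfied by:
  {b: True, q: True}
  {b: True, q: False}
  {q: True, b: False}


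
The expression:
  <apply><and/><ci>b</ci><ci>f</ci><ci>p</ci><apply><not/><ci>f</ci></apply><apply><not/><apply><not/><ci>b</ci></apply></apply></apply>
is never true.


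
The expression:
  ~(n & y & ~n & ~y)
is always true.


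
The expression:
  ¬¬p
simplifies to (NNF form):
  p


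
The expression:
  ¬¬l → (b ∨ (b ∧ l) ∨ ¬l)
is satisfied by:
  {b: True, l: False}
  {l: False, b: False}
  {l: True, b: True}
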